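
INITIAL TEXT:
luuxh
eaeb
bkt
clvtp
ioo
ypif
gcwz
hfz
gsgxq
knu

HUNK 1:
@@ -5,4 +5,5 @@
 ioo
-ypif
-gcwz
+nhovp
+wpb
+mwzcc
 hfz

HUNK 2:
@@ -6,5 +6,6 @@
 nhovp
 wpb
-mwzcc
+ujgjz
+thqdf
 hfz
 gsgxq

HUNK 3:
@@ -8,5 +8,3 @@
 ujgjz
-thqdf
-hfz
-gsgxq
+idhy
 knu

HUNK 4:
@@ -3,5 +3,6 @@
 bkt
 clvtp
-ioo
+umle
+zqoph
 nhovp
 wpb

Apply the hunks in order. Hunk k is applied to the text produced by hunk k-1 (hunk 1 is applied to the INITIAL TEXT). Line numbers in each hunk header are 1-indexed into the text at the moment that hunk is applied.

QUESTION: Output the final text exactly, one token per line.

Hunk 1: at line 5 remove [ypif,gcwz] add [nhovp,wpb,mwzcc] -> 11 lines: luuxh eaeb bkt clvtp ioo nhovp wpb mwzcc hfz gsgxq knu
Hunk 2: at line 6 remove [mwzcc] add [ujgjz,thqdf] -> 12 lines: luuxh eaeb bkt clvtp ioo nhovp wpb ujgjz thqdf hfz gsgxq knu
Hunk 3: at line 8 remove [thqdf,hfz,gsgxq] add [idhy] -> 10 lines: luuxh eaeb bkt clvtp ioo nhovp wpb ujgjz idhy knu
Hunk 4: at line 3 remove [ioo] add [umle,zqoph] -> 11 lines: luuxh eaeb bkt clvtp umle zqoph nhovp wpb ujgjz idhy knu

Answer: luuxh
eaeb
bkt
clvtp
umle
zqoph
nhovp
wpb
ujgjz
idhy
knu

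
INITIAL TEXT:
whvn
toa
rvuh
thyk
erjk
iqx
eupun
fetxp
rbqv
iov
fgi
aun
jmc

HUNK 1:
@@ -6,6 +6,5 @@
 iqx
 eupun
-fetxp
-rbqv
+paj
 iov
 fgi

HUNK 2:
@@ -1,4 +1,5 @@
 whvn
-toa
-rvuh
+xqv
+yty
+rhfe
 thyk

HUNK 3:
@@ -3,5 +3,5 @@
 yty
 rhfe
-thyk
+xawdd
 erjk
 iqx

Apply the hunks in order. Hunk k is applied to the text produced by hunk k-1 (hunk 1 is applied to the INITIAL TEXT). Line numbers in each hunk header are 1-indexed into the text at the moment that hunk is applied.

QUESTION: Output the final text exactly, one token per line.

Hunk 1: at line 6 remove [fetxp,rbqv] add [paj] -> 12 lines: whvn toa rvuh thyk erjk iqx eupun paj iov fgi aun jmc
Hunk 2: at line 1 remove [toa,rvuh] add [xqv,yty,rhfe] -> 13 lines: whvn xqv yty rhfe thyk erjk iqx eupun paj iov fgi aun jmc
Hunk 3: at line 3 remove [thyk] add [xawdd] -> 13 lines: whvn xqv yty rhfe xawdd erjk iqx eupun paj iov fgi aun jmc

Answer: whvn
xqv
yty
rhfe
xawdd
erjk
iqx
eupun
paj
iov
fgi
aun
jmc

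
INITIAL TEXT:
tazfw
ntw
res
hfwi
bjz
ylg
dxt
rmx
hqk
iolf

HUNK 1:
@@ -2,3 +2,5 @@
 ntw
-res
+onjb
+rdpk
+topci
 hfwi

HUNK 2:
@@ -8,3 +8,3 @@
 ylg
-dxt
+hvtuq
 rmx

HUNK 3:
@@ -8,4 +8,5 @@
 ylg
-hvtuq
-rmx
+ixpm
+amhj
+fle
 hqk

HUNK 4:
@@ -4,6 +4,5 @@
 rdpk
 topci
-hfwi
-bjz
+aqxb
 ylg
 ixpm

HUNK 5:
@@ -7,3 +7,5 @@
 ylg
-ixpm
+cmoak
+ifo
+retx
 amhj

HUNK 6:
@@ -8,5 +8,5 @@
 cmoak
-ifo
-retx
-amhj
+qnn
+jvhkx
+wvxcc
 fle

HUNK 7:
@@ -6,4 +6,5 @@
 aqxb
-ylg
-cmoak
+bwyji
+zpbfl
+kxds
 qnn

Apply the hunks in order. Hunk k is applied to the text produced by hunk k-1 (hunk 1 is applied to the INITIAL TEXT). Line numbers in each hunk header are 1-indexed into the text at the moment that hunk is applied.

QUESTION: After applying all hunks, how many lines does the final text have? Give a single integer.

Hunk 1: at line 2 remove [res] add [onjb,rdpk,topci] -> 12 lines: tazfw ntw onjb rdpk topci hfwi bjz ylg dxt rmx hqk iolf
Hunk 2: at line 8 remove [dxt] add [hvtuq] -> 12 lines: tazfw ntw onjb rdpk topci hfwi bjz ylg hvtuq rmx hqk iolf
Hunk 3: at line 8 remove [hvtuq,rmx] add [ixpm,amhj,fle] -> 13 lines: tazfw ntw onjb rdpk topci hfwi bjz ylg ixpm amhj fle hqk iolf
Hunk 4: at line 4 remove [hfwi,bjz] add [aqxb] -> 12 lines: tazfw ntw onjb rdpk topci aqxb ylg ixpm amhj fle hqk iolf
Hunk 5: at line 7 remove [ixpm] add [cmoak,ifo,retx] -> 14 lines: tazfw ntw onjb rdpk topci aqxb ylg cmoak ifo retx amhj fle hqk iolf
Hunk 6: at line 8 remove [ifo,retx,amhj] add [qnn,jvhkx,wvxcc] -> 14 lines: tazfw ntw onjb rdpk topci aqxb ylg cmoak qnn jvhkx wvxcc fle hqk iolf
Hunk 7: at line 6 remove [ylg,cmoak] add [bwyji,zpbfl,kxds] -> 15 lines: tazfw ntw onjb rdpk topci aqxb bwyji zpbfl kxds qnn jvhkx wvxcc fle hqk iolf
Final line count: 15

Answer: 15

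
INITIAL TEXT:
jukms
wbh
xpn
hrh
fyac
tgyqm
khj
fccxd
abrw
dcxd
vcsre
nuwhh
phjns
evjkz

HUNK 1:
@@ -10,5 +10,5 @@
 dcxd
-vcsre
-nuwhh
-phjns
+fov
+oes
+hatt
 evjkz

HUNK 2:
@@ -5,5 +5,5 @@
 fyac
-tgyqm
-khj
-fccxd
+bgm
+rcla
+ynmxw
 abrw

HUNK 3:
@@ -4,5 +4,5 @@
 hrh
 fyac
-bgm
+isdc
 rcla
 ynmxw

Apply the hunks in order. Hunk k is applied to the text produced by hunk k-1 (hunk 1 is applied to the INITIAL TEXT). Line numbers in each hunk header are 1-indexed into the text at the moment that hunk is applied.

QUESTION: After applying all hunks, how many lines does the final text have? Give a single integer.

Answer: 14

Derivation:
Hunk 1: at line 10 remove [vcsre,nuwhh,phjns] add [fov,oes,hatt] -> 14 lines: jukms wbh xpn hrh fyac tgyqm khj fccxd abrw dcxd fov oes hatt evjkz
Hunk 2: at line 5 remove [tgyqm,khj,fccxd] add [bgm,rcla,ynmxw] -> 14 lines: jukms wbh xpn hrh fyac bgm rcla ynmxw abrw dcxd fov oes hatt evjkz
Hunk 3: at line 4 remove [bgm] add [isdc] -> 14 lines: jukms wbh xpn hrh fyac isdc rcla ynmxw abrw dcxd fov oes hatt evjkz
Final line count: 14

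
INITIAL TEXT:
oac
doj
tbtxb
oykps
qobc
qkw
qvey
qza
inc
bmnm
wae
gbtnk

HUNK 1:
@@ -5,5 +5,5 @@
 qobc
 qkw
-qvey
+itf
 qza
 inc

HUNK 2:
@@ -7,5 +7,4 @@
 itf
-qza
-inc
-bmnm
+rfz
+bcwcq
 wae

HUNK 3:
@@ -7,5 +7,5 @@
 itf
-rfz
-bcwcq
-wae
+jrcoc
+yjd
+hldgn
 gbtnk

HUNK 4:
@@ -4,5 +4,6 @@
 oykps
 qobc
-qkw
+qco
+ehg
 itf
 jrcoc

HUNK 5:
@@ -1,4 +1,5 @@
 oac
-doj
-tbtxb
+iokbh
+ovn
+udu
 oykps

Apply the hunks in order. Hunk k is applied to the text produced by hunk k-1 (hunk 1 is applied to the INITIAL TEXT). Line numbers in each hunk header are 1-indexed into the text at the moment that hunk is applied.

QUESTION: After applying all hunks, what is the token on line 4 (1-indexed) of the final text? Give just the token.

Answer: udu

Derivation:
Hunk 1: at line 5 remove [qvey] add [itf] -> 12 lines: oac doj tbtxb oykps qobc qkw itf qza inc bmnm wae gbtnk
Hunk 2: at line 7 remove [qza,inc,bmnm] add [rfz,bcwcq] -> 11 lines: oac doj tbtxb oykps qobc qkw itf rfz bcwcq wae gbtnk
Hunk 3: at line 7 remove [rfz,bcwcq,wae] add [jrcoc,yjd,hldgn] -> 11 lines: oac doj tbtxb oykps qobc qkw itf jrcoc yjd hldgn gbtnk
Hunk 4: at line 4 remove [qkw] add [qco,ehg] -> 12 lines: oac doj tbtxb oykps qobc qco ehg itf jrcoc yjd hldgn gbtnk
Hunk 5: at line 1 remove [doj,tbtxb] add [iokbh,ovn,udu] -> 13 lines: oac iokbh ovn udu oykps qobc qco ehg itf jrcoc yjd hldgn gbtnk
Final line 4: udu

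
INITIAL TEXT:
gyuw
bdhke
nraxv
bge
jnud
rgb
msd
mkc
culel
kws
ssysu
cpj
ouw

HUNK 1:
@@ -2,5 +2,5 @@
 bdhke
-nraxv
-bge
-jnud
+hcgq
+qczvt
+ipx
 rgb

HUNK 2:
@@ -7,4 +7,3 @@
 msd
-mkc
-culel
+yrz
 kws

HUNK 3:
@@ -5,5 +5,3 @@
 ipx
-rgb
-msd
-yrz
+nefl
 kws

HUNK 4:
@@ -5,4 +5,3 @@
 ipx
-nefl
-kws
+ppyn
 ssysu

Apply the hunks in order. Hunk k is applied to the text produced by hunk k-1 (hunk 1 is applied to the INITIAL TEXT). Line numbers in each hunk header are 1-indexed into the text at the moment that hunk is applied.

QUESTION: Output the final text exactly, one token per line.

Hunk 1: at line 2 remove [nraxv,bge,jnud] add [hcgq,qczvt,ipx] -> 13 lines: gyuw bdhke hcgq qczvt ipx rgb msd mkc culel kws ssysu cpj ouw
Hunk 2: at line 7 remove [mkc,culel] add [yrz] -> 12 lines: gyuw bdhke hcgq qczvt ipx rgb msd yrz kws ssysu cpj ouw
Hunk 3: at line 5 remove [rgb,msd,yrz] add [nefl] -> 10 lines: gyuw bdhke hcgq qczvt ipx nefl kws ssysu cpj ouw
Hunk 4: at line 5 remove [nefl,kws] add [ppyn] -> 9 lines: gyuw bdhke hcgq qczvt ipx ppyn ssysu cpj ouw

Answer: gyuw
bdhke
hcgq
qczvt
ipx
ppyn
ssysu
cpj
ouw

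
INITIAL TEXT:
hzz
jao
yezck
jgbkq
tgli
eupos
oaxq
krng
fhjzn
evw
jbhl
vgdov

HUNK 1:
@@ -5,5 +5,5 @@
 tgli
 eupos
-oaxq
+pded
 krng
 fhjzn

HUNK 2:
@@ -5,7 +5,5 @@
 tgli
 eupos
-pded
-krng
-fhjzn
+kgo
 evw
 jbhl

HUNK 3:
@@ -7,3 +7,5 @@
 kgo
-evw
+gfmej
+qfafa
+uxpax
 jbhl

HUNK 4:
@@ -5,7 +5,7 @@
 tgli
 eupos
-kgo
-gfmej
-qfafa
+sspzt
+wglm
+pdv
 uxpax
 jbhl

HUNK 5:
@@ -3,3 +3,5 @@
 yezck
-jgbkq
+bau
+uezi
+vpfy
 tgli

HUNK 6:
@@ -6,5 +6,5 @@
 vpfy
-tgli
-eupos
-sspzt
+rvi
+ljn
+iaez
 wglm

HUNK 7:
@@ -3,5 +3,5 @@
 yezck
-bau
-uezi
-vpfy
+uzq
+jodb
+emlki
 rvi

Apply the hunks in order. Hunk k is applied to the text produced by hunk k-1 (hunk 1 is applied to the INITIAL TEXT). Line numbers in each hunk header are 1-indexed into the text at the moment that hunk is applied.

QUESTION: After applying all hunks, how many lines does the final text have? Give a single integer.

Hunk 1: at line 5 remove [oaxq] add [pded] -> 12 lines: hzz jao yezck jgbkq tgli eupos pded krng fhjzn evw jbhl vgdov
Hunk 2: at line 5 remove [pded,krng,fhjzn] add [kgo] -> 10 lines: hzz jao yezck jgbkq tgli eupos kgo evw jbhl vgdov
Hunk 3: at line 7 remove [evw] add [gfmej,qfafa,uxpax] -> 12 lines: hzz jao yezck jgbkq tgli eupos kgo gfmej qfafa uxpax jbhl vgdov
Hunk 4: at line 5 remove [kgo,gfmej,qfafa] add [sspzt,wglm,pdv] -> 12 lines: hzz jao yezck jgbkq tgli eupos sspzt wglm pdv uxpax jbhl vgdov
Hunk 5: at line 3 remove [jgbkq] add [bau,uezi,vpfy] -> 14 lines: hzz jao yezck bau uezi vpfy tgli eupos sspzt wglm pdv uxpax jbhl vgdov
Hunk 6: at line 6 remove [tgli,eupos,sspzt] add [rvi,ljn,iaez] -> 14 lines: hzz jao yezck bau uezi vpfy rvi ljn iaez wglm pdv uxpax jbhl vgdov
Hunk 7: at line 3 remove [bau,uezi,vpfy] add [uzq,jodb,emlki] -> 14 lines: hzz jao yezck uzq jodb emlki rvi ljn iaez wglm pdv uxpax jbhl vgdov
Final line count: 14

Answer: 14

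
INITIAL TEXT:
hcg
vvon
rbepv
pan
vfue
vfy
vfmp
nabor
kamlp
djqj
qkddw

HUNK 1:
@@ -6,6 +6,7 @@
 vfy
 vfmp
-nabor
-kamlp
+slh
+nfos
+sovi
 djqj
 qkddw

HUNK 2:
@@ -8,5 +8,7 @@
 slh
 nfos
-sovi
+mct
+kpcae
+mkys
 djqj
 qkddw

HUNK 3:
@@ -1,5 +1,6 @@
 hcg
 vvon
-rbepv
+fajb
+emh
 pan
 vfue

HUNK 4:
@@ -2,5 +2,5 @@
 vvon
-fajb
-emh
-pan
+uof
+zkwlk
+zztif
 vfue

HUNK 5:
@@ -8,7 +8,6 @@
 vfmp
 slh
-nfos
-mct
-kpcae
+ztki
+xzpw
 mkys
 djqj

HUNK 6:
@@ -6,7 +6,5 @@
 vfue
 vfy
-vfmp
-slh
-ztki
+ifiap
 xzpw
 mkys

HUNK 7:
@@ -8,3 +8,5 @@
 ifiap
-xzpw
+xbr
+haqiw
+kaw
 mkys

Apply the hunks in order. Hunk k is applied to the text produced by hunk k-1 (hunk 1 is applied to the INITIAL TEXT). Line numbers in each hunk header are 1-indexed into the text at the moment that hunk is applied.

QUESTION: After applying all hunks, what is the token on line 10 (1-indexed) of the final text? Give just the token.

Hunk 1: at line 6 remove [nabor,kamlp] add [slh,nfos,sovi] -> 12 lines: hcg vvon rbepv pan vfue vfy vfmp slh nfos sovi djqj qkddw
Hunk 2: at line 8 remove [sovi] add [mct,kpcae,mkys] -> 14 lines: hcg vvon rbepv pan vfue vfy vfmp slh nfos mct kpcae mkys djqj qkddw
Hunk 3: at line 1 remove [rbepv] add [fajb,emh] -> 15 lines: hcg vvon fajb emh pan vfue vfy vfmp slh nfos mct kpcae mkys djqj qkddw
Hunk 4: at line 2 remove [fajb,emh,pan] add [uof,zkwlk,zztif] -> 15 lines: hcg vvon uof zkwlk zztif vfue vfy vfmp slh nfos mct kpcae mkys djqj qkddw
Hunk 5: at line 8 remove [nfos,mct,kpcae] add [ztki,xzpw] -> 14 lines: hcg vvon uof zkwlk zztif vfue vfy vfmp slh ztki xzpw mkys djqj qkddw
Hunk 6: at line 6 remove [vfmp,slh,ztki] add [ifiap] -> 12 lines: hcg vvon uof zkwlk zztif vfue vfy ifiap xzpw mkys djqj qkddw
Hunk 7: at line 8 remove [xzpw] add [xbr,haqiw,kaw] -> 14 lines: hcg vvon uof zkwlk zztif vfue vfy ifiap xbr haqiw kaw mkys djqj qkddw
Final line 10: haqiw

Answer: haqiw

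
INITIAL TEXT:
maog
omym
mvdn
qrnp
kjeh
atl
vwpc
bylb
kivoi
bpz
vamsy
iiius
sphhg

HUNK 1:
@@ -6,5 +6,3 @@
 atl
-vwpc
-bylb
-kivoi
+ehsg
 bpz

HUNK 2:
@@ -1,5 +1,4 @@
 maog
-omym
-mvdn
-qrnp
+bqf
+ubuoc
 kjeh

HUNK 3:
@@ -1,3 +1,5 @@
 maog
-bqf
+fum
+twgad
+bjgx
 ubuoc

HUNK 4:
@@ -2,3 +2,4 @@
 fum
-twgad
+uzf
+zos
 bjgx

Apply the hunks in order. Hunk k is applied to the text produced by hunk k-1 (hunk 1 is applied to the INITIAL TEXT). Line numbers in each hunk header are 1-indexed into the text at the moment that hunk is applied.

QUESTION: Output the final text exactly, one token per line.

Hunk 1: at line 6 remove [vwpc,bylb,kivoi] add [ehsg] -> 11 lines: maog omym mvdn qrnp kjeh atl ehsg bpz vamsy iiius sphhg
Hunk 2: at line 1 remove [omym,mvdn,qrnp] add [bqf,ubuoc] -> 10 lines: maog bqf ubuoc kjeh atl ehsg bpz vamsy iiius sphhg
Hunk 3: at line 1 remove [bqf] add [fum,twgad,bjgx] -> 12 lines: maog fum twgad bjgx ubuoc kjeh atl ehsg bpz vamsy iiius sphhg
Hunk 4: at line 2 remove [twgad] add [uzf,zos] -> 13 lines: maog fum uzf zos bjgx ubuoc kjeh atl ehsg bpz vamsy iiius sphhg

Answer: maog
fum
uzf
zos
bjgx
ubuoc
kjeh
atl
ehsg
bpz
vamsy
iiius
sphhg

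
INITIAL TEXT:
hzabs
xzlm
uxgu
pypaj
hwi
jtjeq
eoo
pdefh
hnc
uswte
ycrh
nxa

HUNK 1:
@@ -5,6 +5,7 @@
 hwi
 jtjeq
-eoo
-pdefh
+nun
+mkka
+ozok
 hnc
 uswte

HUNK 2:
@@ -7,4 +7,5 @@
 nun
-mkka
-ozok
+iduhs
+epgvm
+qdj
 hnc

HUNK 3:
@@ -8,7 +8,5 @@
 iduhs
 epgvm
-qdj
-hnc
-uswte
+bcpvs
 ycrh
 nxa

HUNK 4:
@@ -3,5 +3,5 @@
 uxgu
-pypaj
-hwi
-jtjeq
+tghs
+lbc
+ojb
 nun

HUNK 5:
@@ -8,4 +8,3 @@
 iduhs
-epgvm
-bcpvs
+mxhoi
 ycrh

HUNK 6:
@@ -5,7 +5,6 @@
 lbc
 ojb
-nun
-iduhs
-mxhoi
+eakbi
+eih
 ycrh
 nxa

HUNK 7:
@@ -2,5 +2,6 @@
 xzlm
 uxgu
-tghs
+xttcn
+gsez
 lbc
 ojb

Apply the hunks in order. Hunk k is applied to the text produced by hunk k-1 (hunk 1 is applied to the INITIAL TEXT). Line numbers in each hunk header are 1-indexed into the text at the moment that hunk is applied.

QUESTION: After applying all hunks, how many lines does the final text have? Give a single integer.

Hunk 1: at line 5 remove [eoo,pdefh] add [nun,mkka,ozok] -> 13 lines: hzabs xzlm uxgu pypaj hwi jtjeq nun mkka ozok hnc uswte ycrh nxa
Hunk 2: at line 7 remove [mkka,ozok] add [iduhs,epgvm,qdj] -> 14 lines: hzabs xzlm uxgu pypaj hwi jtjeq nun iduhs epgvm qdj hnc uswte ycrh nxa
Hunk 3: at line 8 remove [qdj,hnc,uswte] add [bcpvs] -> 12 lines: hzabs xzlm uxgu pypaj hwi jtjeq nun iduhs epgvm bcpvs ycrh nxa
Hunk 4: at line 3 remove [pypaj,hwi,jtjeq] add [tghs,lbc,ojb] -> 12 lines: hzabs xzlm uxgu tghs lbc ojb nun iduhs epgvm bcpvs ycrh nxa
Hunk 5: at line 8 remove [epgvm,bcpvs] add [mxhoi] -> 11 lines: hzabs xzlm uxgu tghs lbc ojb nun iduhs mxhoi ycrh nxa
Hunk 6: at line 5 remove [nun,iduhs,mxhoi] add [eakbi,eih] -> 10 lines: hzabs xzlm uxgu tghs lbc ojb eakbi eih ycrh nxa
Hunk 7: at line 2 remove [tghs] add [xttcn,gsez] -> 11 lines: hzabs xzlm uxgu xttcn gsez lbc ojb eakbi eih ycrh nxa
Final line count: 11

Answer: 11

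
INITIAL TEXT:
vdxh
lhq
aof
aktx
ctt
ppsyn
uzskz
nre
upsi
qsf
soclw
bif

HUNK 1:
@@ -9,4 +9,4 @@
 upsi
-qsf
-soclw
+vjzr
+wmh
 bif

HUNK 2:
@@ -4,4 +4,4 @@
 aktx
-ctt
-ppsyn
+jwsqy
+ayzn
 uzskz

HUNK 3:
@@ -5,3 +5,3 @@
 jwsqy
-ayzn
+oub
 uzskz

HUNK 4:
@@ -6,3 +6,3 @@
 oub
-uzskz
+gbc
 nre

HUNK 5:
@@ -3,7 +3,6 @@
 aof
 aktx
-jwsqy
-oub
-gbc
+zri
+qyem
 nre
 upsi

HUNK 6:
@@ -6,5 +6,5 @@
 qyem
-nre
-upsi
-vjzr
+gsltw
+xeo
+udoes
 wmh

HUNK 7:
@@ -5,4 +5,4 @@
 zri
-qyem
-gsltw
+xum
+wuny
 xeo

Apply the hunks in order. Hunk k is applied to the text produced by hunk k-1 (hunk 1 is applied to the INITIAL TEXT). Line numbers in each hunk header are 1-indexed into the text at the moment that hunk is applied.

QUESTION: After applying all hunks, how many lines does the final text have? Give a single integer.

Hunk 1: at line 9 remove [qsf,soclw] add [vjzr,wmh] -> 12 lines: vdxh lhq aof aktx ctt ppsyn uzskz nre upsi vjzr wmh bif
Hunk 2: at line 4 remove [ctt,ppsyn] add [jwsqy,ayzn] -> 12 lines: vdxh lhq aof aktx jwsqy ayzn uzskz nre upsi vjzr wmh bif
Hunk 3: at line 5 remove [ayzn] add [oub] -> 12 lines: vdxh lhq aof aktx jwsqy oub uzskz nre upsi vjzr wmh bif
Hunk 4: at line 6 remove [uzskz] add [gbc] -> 12 lines: vdxh lhq aof aktx jwsqy oub gbc nre upsi vjzr wmh bif
Hunk 5: at line 3 remove [jwsqy,oub,gbc] add [zri,qyem] -> 11 lines: vdxh lhq aof aktx zri qyem nre upsi vjzr wmh bif
Hunk 6: at line 6 remove [nre,upsi,vjzr] add [gsltw,xeo,udoes] -> 11 lines: vdxh lhq aof aktx zri qyem gsltw xeo udoes wmh bif
Hunk 7: at line 5 remove [qyem,gsltw] add [xum,wuny] -> 11 lines: vdxh lhq aof aktx zri xum wuny xeo udoes wmh bif
Final line count: 11

Answer: 11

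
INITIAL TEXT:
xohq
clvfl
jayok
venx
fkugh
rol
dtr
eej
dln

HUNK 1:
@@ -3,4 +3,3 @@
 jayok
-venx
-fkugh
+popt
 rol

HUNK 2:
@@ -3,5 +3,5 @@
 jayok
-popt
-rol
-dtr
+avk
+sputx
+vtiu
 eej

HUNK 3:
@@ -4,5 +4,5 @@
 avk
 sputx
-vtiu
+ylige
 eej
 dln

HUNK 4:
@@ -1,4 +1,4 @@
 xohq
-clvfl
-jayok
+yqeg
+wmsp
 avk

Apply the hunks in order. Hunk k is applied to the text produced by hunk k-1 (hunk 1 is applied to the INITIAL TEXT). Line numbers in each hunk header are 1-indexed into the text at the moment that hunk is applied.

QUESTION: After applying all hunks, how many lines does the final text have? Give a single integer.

Hunk 1: at line 3 remove [venx,fkugh] add [popt] -> 8 lines: xohq clvfl jayok popt rol dtr eej dln
Hunk 2: at line 3 remove [popt,rol,dtr] add [avk,sputx,vtiu] -> 8 lines: xohq clvfl jayok avk sputx vtiu eej dln
Hunk 3: at line 4 remove [vtiu] add [ylige] -> 8 lines: xohq clvfl jayok avk sputx ylige eej dln
Hunk 4: at line 1 remove [clvfl,jayok] add [yqeg,wmsp] -> 8 lines: xohq yqeg wmsp avk sputx ylige eej dln
Final line count: 8

Answer: 8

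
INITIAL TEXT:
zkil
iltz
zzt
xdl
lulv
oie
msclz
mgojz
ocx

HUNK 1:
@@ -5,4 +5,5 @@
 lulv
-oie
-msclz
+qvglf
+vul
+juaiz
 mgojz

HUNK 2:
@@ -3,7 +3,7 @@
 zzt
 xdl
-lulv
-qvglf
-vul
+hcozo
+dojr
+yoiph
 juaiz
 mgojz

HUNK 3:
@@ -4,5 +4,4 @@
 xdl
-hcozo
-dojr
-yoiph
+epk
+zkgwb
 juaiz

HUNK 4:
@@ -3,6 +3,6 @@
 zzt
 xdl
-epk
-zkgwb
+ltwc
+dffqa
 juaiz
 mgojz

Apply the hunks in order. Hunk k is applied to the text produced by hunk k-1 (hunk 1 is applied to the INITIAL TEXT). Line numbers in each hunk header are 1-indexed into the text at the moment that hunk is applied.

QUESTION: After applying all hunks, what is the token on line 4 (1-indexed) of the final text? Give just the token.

Hunk 1: at line 5 remove [oie,msclz] add [qvglf,vul,juaiz] -> 10 lines: zkil iltz zzt xdl lulv qvglf vul juaiz mgojz ocx
Hunk 2: at line 3 remove [lulv,qvglf,vul] add [hcozo,dojr,yoiph] -> 10 lines: zkil iltz zzt xdl hcozo dojr yoiph juaiz mgojz ocx
Hunk 3: at line 4 remove [hcozo,dojr,yoiph] add [epk,zkgwb] -> 9 lines: zkil iltz zzt xdl epk zkgwb juaiz mgojz ocx
Hunk 4: at line 3 remove [epk,zkgwb] add [ltwc,dffqa] -> 9 lines: zkil iltz zzt xdl ltwc dffqa juaiz mgojz ocx
Final line 4: xdl

Answer: xdl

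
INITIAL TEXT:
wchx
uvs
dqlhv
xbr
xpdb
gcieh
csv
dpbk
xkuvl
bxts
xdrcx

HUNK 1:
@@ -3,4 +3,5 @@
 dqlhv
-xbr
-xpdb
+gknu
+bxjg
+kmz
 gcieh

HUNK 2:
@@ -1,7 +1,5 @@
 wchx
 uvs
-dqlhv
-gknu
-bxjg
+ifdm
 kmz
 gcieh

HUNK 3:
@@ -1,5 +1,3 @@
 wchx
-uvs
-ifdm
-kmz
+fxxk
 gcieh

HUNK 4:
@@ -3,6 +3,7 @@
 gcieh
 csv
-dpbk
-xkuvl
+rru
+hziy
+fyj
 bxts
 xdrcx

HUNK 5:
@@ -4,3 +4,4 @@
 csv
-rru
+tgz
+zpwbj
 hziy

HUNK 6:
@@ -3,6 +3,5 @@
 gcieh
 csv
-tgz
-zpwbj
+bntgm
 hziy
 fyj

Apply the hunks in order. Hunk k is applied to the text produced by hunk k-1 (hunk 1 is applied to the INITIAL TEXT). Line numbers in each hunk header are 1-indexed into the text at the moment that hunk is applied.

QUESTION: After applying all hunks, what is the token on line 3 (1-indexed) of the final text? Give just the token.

Hunk 1: at line 3 remove [xbr,xpdb] add [gknu,bxjg,kmz] -> 12 lines: wchx uvs dqlhv gknu bxjg kmz gcieh csv dpbk xkuvl bxts xdrcx
Hunk 2: at line 1 remove [dqlhv,gknu,bxjg] add [ifdm] -> 10 lines: wchx uvs ifdm kmz gcieh csv dpbk xkuvl bxts xdrcx
Hunk 3: at line 1 remove [uvs,ifdm,kmz] add [fxxk] -> 8 lines: wchx fxxk gcieh csv dpbk xkuvl bxts xdrcx
Hunk 4: at line 3 remove [dpbk,xkuvl] add [rru,hziy,fyj] -> 9 lines: wchx fxxk gcieh csv rru hziy fyj bxts xdrcx
Hunk 5: at line 4 remove [rru] add [tgz,zpwbj] -> 10 lines: wchx fxxk gcieh csv tgz zpwbj hziy fyj bxts xdrcx
Hunk 6: at line 3 remove [tgz,zpwbj] add [bntgm] -> 9 lines: wchx fxxk gcieh csv bntgm hziy fyj bxts xdrcx
Final line 3: gcieh

Answer: gcieh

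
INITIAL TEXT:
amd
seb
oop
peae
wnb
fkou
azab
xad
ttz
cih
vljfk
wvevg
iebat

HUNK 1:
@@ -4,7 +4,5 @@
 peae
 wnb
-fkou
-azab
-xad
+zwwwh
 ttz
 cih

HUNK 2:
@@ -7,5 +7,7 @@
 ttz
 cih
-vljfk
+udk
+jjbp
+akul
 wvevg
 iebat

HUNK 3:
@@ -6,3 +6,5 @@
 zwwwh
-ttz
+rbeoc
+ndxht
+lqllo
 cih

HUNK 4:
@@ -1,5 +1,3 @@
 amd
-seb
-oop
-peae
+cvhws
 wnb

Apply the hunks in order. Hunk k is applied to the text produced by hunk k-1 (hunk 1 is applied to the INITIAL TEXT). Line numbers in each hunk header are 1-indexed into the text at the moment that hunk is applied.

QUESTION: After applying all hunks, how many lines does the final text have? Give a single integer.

Hunk 1: at line 4 remove [fkou,azab,xad] add [zwwwh] -> 11 lines: amd seb oop peae wnb zwwwh ttz cih vljfk wvevg iebat
Hunk 2: at line 7 remove [vljfk] add [udk,jjbp,akul] -> 13 lines: amd seb oop peae wnb zwwwh ttz cih udk jjbp akul wvevg iebat
Hunk 3: at line 6 remove [ttz] add [rbeoc,ndxht,lqllo] -> 15 lines: amd seb oop peae wnb zwwwh rbeoc ndxht lqllo cih udk jjbp akul wvevg iebat
Hunk 4: at line 1 remove [seb,oop,peae] add [cvhws] -> 13 lines: amd cvhws wnb zwwwh rbeoc ndxht lqllo cih udk jjbp akul wvevg iebat
Final line count: 13

Answer: 13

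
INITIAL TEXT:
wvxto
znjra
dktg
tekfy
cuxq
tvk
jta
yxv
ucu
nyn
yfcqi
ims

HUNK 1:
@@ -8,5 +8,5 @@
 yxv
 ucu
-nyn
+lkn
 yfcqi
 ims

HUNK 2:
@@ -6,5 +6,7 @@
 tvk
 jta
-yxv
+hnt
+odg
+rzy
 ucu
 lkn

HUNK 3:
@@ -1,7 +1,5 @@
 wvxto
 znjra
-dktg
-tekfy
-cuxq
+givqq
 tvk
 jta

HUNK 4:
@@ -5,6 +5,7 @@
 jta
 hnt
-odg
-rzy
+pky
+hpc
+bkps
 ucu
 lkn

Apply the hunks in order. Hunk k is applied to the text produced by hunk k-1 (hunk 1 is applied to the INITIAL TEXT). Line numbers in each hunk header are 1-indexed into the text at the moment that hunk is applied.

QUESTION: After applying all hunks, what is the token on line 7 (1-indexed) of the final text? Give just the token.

Hunk 1: at line 8 remove [nyn] add [lkn] -> 12 lines: wvxto znjra dktg tekfy cuxq tvk jta yxv ucu lkn yfcqi ims
Hunk 2: at line 6 remove [yxv] add [hnt,odg,rzy] -> 14 lines: wvxto znjra dktg tekfy cuxq tvk jta hnt odg rzy ucu lkn yfcqi ims
Hunk 3: at line 1 remove [dktg,tekfy,cuxq] add [givqq] -> 12 lines: wvxto znjra givqq tvk jta hnt odg rzy ucu lkn yfcqi ims
Hunk 4: at line 5 remove [odg,rzy] add [pky,hpc,bkps] -> 13 lines: wvxto znjra givqq tvk jta hnt pky hpc bkps ucu lkn yfcqi ims
Final line 7: pky

Answer: pky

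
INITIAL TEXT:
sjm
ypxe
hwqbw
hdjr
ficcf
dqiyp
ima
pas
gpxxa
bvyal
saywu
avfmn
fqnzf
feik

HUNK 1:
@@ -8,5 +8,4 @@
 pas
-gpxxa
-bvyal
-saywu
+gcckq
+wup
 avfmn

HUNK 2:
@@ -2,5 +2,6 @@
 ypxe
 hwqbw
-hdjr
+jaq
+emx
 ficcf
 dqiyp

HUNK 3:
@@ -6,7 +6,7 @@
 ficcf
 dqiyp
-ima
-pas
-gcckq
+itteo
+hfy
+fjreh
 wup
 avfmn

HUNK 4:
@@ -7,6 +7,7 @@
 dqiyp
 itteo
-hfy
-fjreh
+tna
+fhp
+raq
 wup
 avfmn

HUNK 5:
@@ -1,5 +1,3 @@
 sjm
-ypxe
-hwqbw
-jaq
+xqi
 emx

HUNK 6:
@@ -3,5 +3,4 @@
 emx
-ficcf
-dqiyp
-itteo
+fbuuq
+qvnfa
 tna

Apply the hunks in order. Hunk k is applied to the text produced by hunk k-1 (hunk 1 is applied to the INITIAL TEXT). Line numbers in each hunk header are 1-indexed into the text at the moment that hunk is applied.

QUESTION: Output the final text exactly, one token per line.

Hunk 1: at line 8 remove [gpxxa,bvyal,saywu] add [gcckq,wup] -> 13 lines: sjm ypxe hwqbw hdjr ficcf dqiyp ima pas gcckq wup avfmn fqnzf feik
Hunk 2: at line 2 remove [hdjr] add [jaq,emx] -> 14 lines: sjm ypxe hwqbw jaq emx ficcf dqiyp ima pas gcckq wup avfmn fqnzf feik
Hunk 3: at line 6 remove [ima,pas,gcckq] add [itteo,hfy,fjreh] -> 14 lines: sjm ypxe hwqbw jaq emx ficcf dqiyp itteo hfy fjreh wup avfmn fqnzf feik
Hunk 4: at line 7 remove [hfy,fjreh] add [tna,fhp,raq] -> 15 lines: sjm ypxe hwqbw jaq emx ficcf dqiyp itteo tna fhp raq wup avfmn fqnzf feik
Hunk 5: at line 1 remove [ypxe,hwqbw,jaq] add [xqi] -> 13 lines: sjm xqi emx ficcf dqiyp itteo tna fhp raq wup avfmn fqnzf feik
Hunk 6: at line 3 remove [ficcf,dqiyp,itteo] add [fbuuq,qvnfa] -> 12 lines: sjm xqi emx fbuuq qvnfa tna fhp raq wup avfmn fqnzf feik

Answer: sjm
xqi
emx
fbuuq
qvnfa
tna
fhp
raq
wup
avfmn
fqnzf
feik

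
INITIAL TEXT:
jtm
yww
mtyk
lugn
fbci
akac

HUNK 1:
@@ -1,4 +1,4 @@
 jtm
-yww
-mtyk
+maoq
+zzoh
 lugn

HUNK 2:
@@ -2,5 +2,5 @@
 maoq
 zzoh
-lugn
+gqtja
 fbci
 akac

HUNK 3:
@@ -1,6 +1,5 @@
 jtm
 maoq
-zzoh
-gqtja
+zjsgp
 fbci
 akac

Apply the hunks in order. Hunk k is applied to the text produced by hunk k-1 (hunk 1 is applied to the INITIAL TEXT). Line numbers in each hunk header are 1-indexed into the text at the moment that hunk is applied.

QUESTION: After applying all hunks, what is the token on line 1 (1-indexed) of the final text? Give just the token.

Answer: jtm

Derivation:
Hunk 1: at line 1 remove [yww,mtyk] add [maoq,zzoh] -> 6 lines: jtm maoq zzoh lugn fbci akac
Hunk 2: at line 2 remove [lugn] add [gqtja] -> 6 lines: jtm maoq zzoh gqtja fbci akac
Hunk 3: at line 1 remove [zzoh,gqtja] add [zjsgp] -> 5 lines: jtm maoq zjsgp fbci akac
Final line 1: jtm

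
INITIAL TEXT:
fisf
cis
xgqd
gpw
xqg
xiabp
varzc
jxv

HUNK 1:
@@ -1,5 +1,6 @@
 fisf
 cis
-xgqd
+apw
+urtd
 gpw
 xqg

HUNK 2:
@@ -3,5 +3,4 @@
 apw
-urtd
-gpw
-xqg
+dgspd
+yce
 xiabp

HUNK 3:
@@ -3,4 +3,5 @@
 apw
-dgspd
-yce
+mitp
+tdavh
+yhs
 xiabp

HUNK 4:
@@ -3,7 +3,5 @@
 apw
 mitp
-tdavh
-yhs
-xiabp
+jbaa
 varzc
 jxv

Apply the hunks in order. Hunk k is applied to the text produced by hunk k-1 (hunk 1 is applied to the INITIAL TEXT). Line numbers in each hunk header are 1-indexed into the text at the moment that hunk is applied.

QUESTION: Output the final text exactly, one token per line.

Answer: fisf
cis
apw
mitp
jbaa
varzc
jxv

Derivation:
Hunk 1: at line 1 remove [xgqd] add [apw,urtd] -> 9 lines: fisf cis apw urtd gpw xqg xiabp varzc jxv
Hunk 2: at line 3 remove [urtd,gpw,xqg] add [dgspd,yce] -> 8 lines: fisf cis apw dgspd yce xiabp varzc jxv
Hunk 3: at line 3 remove [dgspd,yce] add [mitp,tdavh,yhs] -> 9 lines: fisf cis apw mitp tdavh yhs xiabp varzc jxv
Hunk 4: at line 3 remove [tdavh,yhs,xiabp] add [jbaa] -> 7 lines: fisf cis apw mitp jbaa varzc jxv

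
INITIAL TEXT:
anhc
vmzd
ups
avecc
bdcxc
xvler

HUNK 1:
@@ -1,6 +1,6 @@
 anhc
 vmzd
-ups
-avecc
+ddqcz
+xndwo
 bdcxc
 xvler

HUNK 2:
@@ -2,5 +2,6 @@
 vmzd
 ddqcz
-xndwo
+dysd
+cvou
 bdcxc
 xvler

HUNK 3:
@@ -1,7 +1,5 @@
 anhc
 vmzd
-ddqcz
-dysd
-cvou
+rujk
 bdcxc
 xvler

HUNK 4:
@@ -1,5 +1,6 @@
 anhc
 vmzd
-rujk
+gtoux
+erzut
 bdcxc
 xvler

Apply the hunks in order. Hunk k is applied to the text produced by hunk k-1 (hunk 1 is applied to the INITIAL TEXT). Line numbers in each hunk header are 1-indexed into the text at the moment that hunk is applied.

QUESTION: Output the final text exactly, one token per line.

Answer: anhc
vmzd
gtoux
erzut
bdcxc
xvler

Derivation:
Hunk 1: at line 1 remove [ups,avecc] add [ddqcz,xndwo] -> 6 lines: anhc vmzd ddqcz xndwo bdcxc xvler
Hunk 2: at line 2 remove [xndwo] add [dysd,cvou] -> 7 lines: anhc vmzd ddqcz dysd cvou bdcxc xvler
Hunk 3: at line 1 remove [ddqcz,dysd,cvou] add [rujk] -> 5 lines: anhc vmzd rujk bdcxc xvler
Hunk 4: at line 1 remove [rujk] add [gtoux,erzut] -> 6 lines: anhc vmzd gtoux erzut bdcxc xvler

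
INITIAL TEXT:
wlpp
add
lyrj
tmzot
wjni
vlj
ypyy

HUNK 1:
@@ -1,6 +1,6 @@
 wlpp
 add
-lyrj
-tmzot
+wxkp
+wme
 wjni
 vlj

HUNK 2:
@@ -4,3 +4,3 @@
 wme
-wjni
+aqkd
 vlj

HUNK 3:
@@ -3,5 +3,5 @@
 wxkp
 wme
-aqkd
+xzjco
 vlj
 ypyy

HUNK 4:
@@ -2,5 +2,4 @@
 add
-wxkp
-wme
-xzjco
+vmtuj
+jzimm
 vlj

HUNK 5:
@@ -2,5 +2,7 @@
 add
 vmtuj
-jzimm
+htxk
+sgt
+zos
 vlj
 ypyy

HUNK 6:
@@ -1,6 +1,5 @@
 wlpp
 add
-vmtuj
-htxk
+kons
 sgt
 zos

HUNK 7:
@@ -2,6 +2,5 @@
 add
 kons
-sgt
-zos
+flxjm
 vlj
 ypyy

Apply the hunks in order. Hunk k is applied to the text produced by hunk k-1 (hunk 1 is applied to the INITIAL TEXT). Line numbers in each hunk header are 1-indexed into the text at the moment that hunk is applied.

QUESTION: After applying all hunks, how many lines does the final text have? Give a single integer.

Answer: 6

Derivation:
Hunk 1: at line 1 remove [lyrj,tmzot] add [wxkp,wme] -> 7 lines: wlpp add wxkp wme wjni vlj ypyy
Hunk 2: at line 4 remove [wjni] add [aqkd] -> 7 lines: wlpp add wxkp wme aqkd vlj ypyy
Hunk 3: at line 3 remove [aqkd] add [xzjco] -> 7 lines: wlpp add wxkp wme xzjco vlj ypyy
Hunk 4: at line 2 remove [wxkp,wme,xzjco] add [vmtuj,jzimm] -> 6 lines: wlpp add vmtuj jzimm vlj ypyy
Hunk 5: at line 2 remove [jzimm] add [htxk,sgt,zos] -> 8 lines: wlpp add vmtuj htxk sgt zos vlj ypyy
Hunk 6: at line 1 remove [vmtuj,htxk] add [kons] -> 7 lines: wlpp add kons sgt zos vlj ypyy
Hunk 7: at line 2 remove [sgt,zos] add [flxjm] -> 6 lines: wlpp add kons flxjm vlj ypyy
Final line count: 6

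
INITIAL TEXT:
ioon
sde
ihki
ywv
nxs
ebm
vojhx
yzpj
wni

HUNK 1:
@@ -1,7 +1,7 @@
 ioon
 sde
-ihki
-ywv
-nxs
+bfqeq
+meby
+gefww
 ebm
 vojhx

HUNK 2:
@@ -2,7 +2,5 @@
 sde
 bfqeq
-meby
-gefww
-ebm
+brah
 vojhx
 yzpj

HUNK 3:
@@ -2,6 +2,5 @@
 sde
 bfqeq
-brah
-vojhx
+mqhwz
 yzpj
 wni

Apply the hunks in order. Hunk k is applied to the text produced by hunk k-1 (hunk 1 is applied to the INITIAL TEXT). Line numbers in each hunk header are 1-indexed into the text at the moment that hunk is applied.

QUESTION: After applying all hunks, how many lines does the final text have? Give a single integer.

Hunk 1: at line 1 remove [ihki,ywv,nxs] add [bfqeq,meby,gefww] -> 9 lines: ioon sde bfqeq meby gefww ebm vojhx yzpj wni
Hunk 2: at line 2 remove [meby,gefww,ebm] add [brah] -> 7 lines: ioon sde bfqeq brah vojhx yzpj wni
Hunk 3: at line 2 remove [brah,vojhx] add [mqhwz] -> 6 lines: ioon sde bfqeq mqhwz yzpj wni
Final line count: 6

Answer: 6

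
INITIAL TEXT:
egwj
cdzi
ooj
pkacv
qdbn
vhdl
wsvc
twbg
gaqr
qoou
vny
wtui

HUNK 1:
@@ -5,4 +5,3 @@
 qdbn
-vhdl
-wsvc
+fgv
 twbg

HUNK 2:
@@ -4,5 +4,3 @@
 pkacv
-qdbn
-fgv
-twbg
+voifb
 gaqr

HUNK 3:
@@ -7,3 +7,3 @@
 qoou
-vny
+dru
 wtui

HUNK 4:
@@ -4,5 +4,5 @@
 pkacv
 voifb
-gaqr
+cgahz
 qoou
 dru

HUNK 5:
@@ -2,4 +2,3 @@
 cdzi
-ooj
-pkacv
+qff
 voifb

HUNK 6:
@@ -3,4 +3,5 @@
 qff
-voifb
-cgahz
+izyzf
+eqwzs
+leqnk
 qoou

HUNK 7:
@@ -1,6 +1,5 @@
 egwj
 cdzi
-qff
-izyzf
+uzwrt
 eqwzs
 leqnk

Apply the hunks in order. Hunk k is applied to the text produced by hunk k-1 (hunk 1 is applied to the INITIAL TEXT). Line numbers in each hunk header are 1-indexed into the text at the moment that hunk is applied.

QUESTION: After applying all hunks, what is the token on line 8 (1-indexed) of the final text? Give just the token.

Hunk 1: at line 5 remove [vhdl,wsvc] add [fgv] -> 11 lines: egwj cdzi ooj pkacv qdbn fgv twbg gaqr qoou vny wtui
Hunk 2: at line 4 remove [qdbn,fgv,twbg] add [voifb] -> 9 lines: egwj cdzi ooj pkacv voifb gaqr qoou vny wtui
Hunk 3: at line 7 remove [vny] add [dru] -> 9 lines: egwj cdzi ooj pkacv voifb gaqr qoou dru wtui
Hunk 4: at line 4 remove [gaqr] add [cgahz] -> 9 lines: egwj cdzi ooj pkacv voifb cgahz qoou dru wtui
Hunk 5: at line 2 remove [ooj,pkacv] add [qff] -> 8 lines: egwj cdzi qff voifb cgahz qoou dru wtui
Hunk 6: at line 3 remove [voifb,cgahz] add [izyzf,eqwzs,leqnk] -> 9 lines: egwj cdzi qff izyzf eqwzs leqnk qoou dru wtui
Hunk 7: at line 1 remove [qff,izyzf] add [uzwrt] -> 8 lines: egwj cdzi uzwrt eqwzs leqnk qoou dru wtui
Final line 8: wtui

Answer: wtui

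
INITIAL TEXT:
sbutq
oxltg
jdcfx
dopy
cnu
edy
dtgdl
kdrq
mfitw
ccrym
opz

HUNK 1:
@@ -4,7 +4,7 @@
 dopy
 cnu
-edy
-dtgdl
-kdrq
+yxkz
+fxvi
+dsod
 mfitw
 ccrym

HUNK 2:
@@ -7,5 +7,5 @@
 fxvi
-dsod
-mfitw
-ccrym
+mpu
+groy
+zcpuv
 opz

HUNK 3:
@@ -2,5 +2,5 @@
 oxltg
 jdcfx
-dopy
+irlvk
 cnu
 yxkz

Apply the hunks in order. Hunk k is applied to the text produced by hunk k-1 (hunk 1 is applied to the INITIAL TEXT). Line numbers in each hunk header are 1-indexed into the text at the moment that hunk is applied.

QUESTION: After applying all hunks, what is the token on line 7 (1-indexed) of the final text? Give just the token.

Hunk 1: at line 4 remove [edy,dtgdl,kdrq] add [yxkz,fxvi,dsod] -> 11 lines: sbutq oxltg jdcfx dopy cnu yxkz fxvi dsod mfitw ccrym opz
Hunk 2: at line 7 remove [dsod,mfitw,ccrym] add [mpu,groy,zcpuv] -> 11 lines: sbutq oxltg jdcfx dopy cnu yxkz fxvi mpu groy zcpuv opz
Hunk 3: at line 2 remove [dopy] add [irlvk] -> 11 lines: sbutq oxltg jdcfx irlvk cnu yxkz fxvi mpu groy zcpuv opz
Final line 7: fxvi

Answer: fxvi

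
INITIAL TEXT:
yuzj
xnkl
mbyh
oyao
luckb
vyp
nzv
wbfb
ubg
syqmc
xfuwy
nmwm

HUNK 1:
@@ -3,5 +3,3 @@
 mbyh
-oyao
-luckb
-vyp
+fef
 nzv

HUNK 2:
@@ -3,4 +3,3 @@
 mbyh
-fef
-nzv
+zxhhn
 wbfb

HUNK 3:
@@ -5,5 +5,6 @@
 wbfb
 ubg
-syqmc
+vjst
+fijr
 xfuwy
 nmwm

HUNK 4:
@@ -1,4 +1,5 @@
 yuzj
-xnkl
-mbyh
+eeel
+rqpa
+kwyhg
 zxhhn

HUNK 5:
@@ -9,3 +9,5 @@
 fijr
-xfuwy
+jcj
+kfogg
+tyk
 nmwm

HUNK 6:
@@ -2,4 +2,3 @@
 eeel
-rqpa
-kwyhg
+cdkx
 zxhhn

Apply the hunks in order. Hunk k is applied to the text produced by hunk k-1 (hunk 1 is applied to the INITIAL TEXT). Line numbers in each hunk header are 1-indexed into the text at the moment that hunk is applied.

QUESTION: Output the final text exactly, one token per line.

Hunk 1: at line 3 remove [oyao,luckb,vyp] add [fef] -> 10 lines: yuzj xnkl mbyh fef nzv wbfb ubg syqmc xfuwy nmwm
Hunk 2: at line 3 remove [fef,nzv] add [zxhhn] -> 9 lines: yuzj xnkl mbyh zxhhn wbfb ubg syqmc xfuwy nmwm
Hunk 3: at line 5 remove [syqmc] add [vjst,fijr] -> 10 lines: yuzj xnkl mbyh zxhhn wbfb ubg vjst fijr xfuwy nmwm
Hunk 4: at line 1 remove [xnkl,mbyh] add [eeel,rqpa,kwyhg] -> 11 lines: yuzj eeel rqpa kwyhg zxhhn wbfb ubg vjst fijr xfuwy nmwm
Hunk 5: at line 9 remove [xfuwy] add [jcj,kfogg,tyk] -> 13 lines: yuzj eeel rqpa kwyhg zxhhn wbfb ubg vjst fijr jcj kfogg tyk nmwm
Hunk 6: at line 2 remove [rqpa,kwyhg] add [cdkx] -> 12 lines: yuzj eeel cdkx zxhhn wbfb ubg vjst fijr jcj kfogg tyk nmwm

Answer: yuzj
eeel
cdkx
zxhhn
wbfb
ubg
vjst
fijr
jcj
kfogg
tyk
nmwm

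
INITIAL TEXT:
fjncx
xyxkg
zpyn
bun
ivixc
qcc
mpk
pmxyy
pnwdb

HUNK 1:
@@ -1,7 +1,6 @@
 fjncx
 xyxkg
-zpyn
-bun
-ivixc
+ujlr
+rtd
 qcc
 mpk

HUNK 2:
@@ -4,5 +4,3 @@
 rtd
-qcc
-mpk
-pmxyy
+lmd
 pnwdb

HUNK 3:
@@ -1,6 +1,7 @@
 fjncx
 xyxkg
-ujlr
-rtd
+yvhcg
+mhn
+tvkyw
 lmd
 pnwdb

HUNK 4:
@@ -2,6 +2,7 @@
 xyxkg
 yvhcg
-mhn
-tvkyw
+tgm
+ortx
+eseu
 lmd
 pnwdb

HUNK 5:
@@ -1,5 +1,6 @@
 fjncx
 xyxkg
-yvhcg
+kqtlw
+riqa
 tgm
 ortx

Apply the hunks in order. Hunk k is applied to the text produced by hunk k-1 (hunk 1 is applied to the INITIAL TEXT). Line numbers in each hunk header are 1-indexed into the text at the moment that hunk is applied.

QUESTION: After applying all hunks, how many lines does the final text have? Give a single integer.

Hunk 1: at line 1 remove [zpyn,bun,ivixc] add [ujlr,rtd] -> 8 lines: fjncx xyxkg ujlr rtd qcc mpk pmxyy pnwdb
Hunk 2: at line 4 remove [qcc,mpk,pmxyy] add [lmd] -> 6 lines: fjncx xyxkg ujlr rtd lmd pnwdb
Hunk 3: at line 1 remove [ujlr,rtd] add [yvhcg,mhn,tvkyw] -> 7 lines: fjncx xyxkg yvhcg mhn tvkyw lmd pnwdb
Hunk 4: at line 2 remove [mhn,tvkyw] add [tgm,ortx,eseu] -> 8 lines: fjncx xyxkg yvhcg tgm ortx eseu lmd pnwdb
Hunk 5: at line 1 remove [yvhcg] add [kqtlw,riqa] -> 9 lines: fjncx xyxkg kqtlw riqa tgm ortx eseu lmd pnwdb
Final line count: 9

Answer: 9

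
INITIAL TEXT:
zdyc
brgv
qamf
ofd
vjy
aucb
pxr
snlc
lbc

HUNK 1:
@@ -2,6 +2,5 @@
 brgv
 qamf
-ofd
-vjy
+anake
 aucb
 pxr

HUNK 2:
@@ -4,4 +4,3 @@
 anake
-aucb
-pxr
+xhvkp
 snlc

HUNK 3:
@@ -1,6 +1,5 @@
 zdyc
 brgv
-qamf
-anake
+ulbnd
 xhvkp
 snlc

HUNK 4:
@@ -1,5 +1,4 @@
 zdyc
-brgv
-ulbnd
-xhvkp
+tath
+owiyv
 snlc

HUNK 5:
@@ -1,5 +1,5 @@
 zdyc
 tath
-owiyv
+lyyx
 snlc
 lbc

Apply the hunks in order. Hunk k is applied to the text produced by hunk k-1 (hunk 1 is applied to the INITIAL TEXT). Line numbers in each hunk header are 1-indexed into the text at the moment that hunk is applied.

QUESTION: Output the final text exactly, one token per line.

Hunk 1: at line 2 remove [ofd,vjy] add [anake] -> 8 lines: zdyc brgv qamf anake aucb pxr snlc lbc
Hunk 2: at line 4 remove [aucb,pxr] add [xhvkp] -> 7 lines: zdyc brgv qamf anake xhvkp snlc lbc
Hunk 3: at line 1 remove [qamf,anake] add [ulbnd] -> 6 lines: zdyc brgv ulbnd xhvkp snlc lbc
Hunk 4: at line 1 remove [brgv,ulbnd,xhvkp] add [tath,owiyv] -> 5 lines: zdyc tath owiyv snlc lbc
Hunk 5: at line 1 remove [owiyv] add [lyyx] -> 5 lines: zdyc tath lyyx snlc lbc

Answer: zdyc
tath
lyyx
snlc
lbc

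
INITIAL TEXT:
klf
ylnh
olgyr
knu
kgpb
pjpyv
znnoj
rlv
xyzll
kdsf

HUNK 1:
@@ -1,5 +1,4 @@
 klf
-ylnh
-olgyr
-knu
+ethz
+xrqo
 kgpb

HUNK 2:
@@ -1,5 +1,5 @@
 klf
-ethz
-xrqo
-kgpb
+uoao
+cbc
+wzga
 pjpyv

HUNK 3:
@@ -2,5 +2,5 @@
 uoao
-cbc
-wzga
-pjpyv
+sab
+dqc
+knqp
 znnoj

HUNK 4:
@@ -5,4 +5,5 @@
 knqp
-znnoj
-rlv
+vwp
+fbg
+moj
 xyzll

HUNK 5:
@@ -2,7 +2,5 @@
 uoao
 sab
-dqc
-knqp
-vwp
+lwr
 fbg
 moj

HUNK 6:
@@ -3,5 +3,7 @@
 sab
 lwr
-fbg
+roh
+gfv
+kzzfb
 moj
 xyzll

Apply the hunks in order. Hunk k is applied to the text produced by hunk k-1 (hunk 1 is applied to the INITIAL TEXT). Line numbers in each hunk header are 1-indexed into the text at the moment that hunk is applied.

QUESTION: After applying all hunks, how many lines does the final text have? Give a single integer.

Answer: 10

Derivation:
Hunk 1: at line 1 remove [ylnh,olgyr,knu] add [ethz,xrqo] -> 9 lines: klf ethz xrqo kgpb pjpyv znnoj rlv xyzll kdsf
Hunk 2: at line 1 remove [ethz,xrqo,kgpb] add [uoao,cbc,wzga] -> 9 lines: klf uoao cbc wzga pjpyv znnoj rlv xyzll kdsf
Hunk 3: at line 2 remove [cbc,wzga,pjpyv] add [sab,dqc,knqp] -> 9 lines: klf uoao sab dqc knqp znnoj rlv xyzll kdsf
Hunk 4: at line 5 remove [znnoj,rlv] add [vwp,fbg,moj] -> 10 lines: klf uoao sab dqc knqp vwp fbg moj xyzll kdsf
Hunk 5: at line 2 remove [dqc,knqp,vwp] add [lwr] -> 8 lines: klf uoao sab lwr fbg moj xyzll kdsf
Hunk 6: at line 3 remove [fbg] add [roh,gfv,kzzfb] -> 10 lines: klf uoao sab lwr roh gfv kzzfb moj xyzll kdsf
Final line count: 10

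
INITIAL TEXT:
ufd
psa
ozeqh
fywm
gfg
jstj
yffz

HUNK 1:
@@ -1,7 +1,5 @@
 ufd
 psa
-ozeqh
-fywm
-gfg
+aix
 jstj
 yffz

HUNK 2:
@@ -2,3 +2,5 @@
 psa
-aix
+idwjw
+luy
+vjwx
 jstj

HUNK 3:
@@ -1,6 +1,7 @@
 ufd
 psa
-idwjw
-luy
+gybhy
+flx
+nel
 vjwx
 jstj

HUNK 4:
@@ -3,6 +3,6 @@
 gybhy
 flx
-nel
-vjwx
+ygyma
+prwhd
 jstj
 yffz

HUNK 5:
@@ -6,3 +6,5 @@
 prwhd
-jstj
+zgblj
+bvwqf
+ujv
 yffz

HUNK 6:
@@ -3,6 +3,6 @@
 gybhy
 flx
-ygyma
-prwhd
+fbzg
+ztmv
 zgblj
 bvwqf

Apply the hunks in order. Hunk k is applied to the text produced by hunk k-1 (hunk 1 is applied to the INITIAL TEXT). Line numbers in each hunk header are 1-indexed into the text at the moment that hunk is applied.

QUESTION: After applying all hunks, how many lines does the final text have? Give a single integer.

Answer: 10

Derivation:
Hunk 1: at line 1 remove [ozeqh,fywm,gfg] add [aix] -> 5 lines: ufd psa aix jstj yffz
Hunk 2: at line 2 remove [aix] add [idwjw,luy,vjwx] -> 7 lines: ufd psa idwjw luy vjwx jstj yffz
Hunk 3: at line 1 remove [idwjw,luy] add [gybhy,flx,nel] -> 8 lines: ufd psa gybhy flx nel vjwx jstj yffz
Hunk 4: at line 3 remove [nel,vjwx] add [ygyma,prwhd] -> 8 lines: ufd psa gybhy flx ygyma prwhd jstj yffz
Hunk 5: at line 6 remove [jstj] add [zgblj,bvwqf,ujv] -> 10 lines: ufd psa gybhy flx ygyma prwhd zgblj bvwqf ujv yffz
Hunk 6: at line 3 remove [ygyma,prwhd] add [fbzg,ztmv] -> 10 lines: ufd psa gybhy flx fbzg ztmv zgblj bvwqf ujv yffz
Final line count: 10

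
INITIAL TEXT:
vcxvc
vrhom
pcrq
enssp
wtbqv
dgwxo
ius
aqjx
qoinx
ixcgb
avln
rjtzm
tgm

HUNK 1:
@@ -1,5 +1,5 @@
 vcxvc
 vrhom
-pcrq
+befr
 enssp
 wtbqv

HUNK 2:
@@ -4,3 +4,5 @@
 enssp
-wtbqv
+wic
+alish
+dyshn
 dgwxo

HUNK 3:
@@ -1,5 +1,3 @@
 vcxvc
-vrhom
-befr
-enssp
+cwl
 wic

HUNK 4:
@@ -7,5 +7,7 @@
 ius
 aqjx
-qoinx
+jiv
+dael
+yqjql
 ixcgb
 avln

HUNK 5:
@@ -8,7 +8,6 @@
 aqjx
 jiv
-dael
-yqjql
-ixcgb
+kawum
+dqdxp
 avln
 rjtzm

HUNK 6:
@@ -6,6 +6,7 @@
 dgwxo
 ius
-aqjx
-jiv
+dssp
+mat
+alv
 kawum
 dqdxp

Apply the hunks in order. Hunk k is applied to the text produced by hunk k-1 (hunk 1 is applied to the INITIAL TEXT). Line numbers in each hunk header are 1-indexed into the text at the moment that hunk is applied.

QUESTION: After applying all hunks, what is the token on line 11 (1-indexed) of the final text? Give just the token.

Answer: kawum

Derivation:
Hunk 1: at line 1 remove [pcrq] add [befr] -> 13 lines: vcxvc vrhom befr enssp wtbqv dgwxo ius aqjx qoinx ixcgb avln rjtzm tgm
Hunk 2: at line 4 remove [wtbqv] add [wic,alish,dyshn] -> 15 lines: vcxvc vrhom befr enssp wic alish dyshn dgwxo ius aqjx qoinx ixcgb avln rjtzm tgm
Hunk 3: at line 1 remove [vrhom,befr,enssp] add [cwl] -> 13 lines: vcxvc cwl wic alish dyshn dgwxo ius aqjx qoinx ixcgb avln rjtzm tgm
Hunk 4: at line 7 remove [qoinx] add [jiv,dael,yqjql] -> 15 lines: vcxvc cwl wic alish dyshn dgwxo ius aqjx jiv dael yqjql ixcgb avln rjtzm tgm
Hunk 5: at line 8 remove [dael,yqjql,ixcgb] add [kawum,dqdxp] -> 14 lines: vcxvc cwl wic alish dyshn dgwxo ius aqjx jiv kawum dqdxp avln rjtzm tgm
Hunk 6: at line 6 remove [aqjx,jiv] add [dssp,mat,alv] -> 15 lines: vcxvc cwl wic alish dyshn dgwxo ius dssp mat alv kawum dqdxp avln rjtzm tgm
Final line 11: kawum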